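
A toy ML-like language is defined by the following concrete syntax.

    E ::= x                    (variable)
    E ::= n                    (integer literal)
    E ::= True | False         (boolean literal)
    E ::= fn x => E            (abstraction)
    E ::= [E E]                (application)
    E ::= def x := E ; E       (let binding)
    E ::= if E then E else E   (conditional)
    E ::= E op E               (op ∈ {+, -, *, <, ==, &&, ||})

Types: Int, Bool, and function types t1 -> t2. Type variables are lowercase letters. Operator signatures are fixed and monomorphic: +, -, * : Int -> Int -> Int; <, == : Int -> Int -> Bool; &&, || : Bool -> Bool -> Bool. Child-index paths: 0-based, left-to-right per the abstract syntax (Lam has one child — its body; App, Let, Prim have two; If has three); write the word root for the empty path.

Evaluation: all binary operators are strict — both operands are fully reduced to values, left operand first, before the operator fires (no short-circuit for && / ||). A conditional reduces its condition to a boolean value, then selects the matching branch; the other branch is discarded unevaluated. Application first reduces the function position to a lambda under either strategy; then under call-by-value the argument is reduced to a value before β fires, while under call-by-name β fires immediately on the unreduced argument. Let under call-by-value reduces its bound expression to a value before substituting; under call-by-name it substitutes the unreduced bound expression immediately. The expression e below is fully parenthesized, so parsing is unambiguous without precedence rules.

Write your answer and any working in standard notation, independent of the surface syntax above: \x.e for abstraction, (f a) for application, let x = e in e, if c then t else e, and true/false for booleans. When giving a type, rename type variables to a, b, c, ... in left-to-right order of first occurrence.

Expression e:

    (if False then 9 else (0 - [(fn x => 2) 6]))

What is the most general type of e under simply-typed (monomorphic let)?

Working:
  unify Bool ~ Bool
  unify Int ~ Int
\x._ : a -> Int
  unify a -> Int ~ Int -> b
  unify a ~ Int
  unify Int ~ b
_ _ : Int
  unify Int ~ Int
  unify Int ~ Int

Answer: Int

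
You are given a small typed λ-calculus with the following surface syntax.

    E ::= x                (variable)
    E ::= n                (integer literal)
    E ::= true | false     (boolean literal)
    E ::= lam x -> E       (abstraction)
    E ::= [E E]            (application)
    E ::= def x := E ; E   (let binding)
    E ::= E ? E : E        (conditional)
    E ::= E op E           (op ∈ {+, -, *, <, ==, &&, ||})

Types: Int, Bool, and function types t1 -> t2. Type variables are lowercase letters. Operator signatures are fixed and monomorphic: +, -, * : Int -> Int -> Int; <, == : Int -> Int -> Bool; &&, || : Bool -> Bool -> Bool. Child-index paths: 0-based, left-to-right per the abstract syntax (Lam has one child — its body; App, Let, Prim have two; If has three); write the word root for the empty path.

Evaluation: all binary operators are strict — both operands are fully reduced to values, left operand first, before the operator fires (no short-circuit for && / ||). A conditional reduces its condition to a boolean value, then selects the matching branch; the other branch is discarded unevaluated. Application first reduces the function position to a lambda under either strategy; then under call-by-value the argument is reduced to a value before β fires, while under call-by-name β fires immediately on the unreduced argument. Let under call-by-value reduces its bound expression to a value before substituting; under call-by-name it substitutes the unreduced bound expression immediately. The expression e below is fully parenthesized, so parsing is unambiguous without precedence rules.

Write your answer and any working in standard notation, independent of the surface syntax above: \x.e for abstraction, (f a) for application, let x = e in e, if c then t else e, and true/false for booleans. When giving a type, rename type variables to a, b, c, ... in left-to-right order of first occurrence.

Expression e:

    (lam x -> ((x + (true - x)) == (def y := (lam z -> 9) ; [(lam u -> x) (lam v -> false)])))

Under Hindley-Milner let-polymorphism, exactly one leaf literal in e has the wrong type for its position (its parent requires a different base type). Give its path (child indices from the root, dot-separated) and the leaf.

Trace:
x : a
  unify a ~ Int
  unify Bool ~ Int
  FAIL: mismatch Bool ~ Int

Answer: 0.0.1.0 : true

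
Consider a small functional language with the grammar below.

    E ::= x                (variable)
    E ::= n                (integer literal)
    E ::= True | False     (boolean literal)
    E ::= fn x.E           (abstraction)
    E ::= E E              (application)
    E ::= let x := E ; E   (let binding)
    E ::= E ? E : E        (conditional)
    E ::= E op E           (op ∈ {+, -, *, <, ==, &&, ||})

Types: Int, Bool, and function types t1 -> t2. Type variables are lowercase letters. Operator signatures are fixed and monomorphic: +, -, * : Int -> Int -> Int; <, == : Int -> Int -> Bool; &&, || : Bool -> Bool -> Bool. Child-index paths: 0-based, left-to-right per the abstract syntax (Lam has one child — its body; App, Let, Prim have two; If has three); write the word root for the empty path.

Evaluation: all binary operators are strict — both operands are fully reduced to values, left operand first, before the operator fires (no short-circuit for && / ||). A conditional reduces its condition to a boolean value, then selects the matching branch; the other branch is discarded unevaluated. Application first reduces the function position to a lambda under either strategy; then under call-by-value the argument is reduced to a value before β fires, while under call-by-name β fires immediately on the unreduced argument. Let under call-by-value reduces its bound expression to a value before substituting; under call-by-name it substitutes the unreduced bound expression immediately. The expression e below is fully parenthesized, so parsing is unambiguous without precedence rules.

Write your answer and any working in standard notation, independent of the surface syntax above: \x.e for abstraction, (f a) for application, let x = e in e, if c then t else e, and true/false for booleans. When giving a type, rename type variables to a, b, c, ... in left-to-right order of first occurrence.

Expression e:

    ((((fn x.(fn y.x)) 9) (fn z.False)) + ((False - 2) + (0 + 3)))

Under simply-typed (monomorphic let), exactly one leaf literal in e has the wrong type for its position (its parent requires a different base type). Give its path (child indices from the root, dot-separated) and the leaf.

Trace:
x : a
\y._ : b -> a
\x._ : a -> b -> a
  unify a -> b -> a ~ Int -> c
  unify a ~ Int
  unify b -> Int ~ c
_ _ : b -> Int
\z._ : d -> Bool
  unify b -> Int ~ (d -> Bool) -> e
  unify b ~ d -> Bool
  unify Int ~ e
_ _ : Int
  unify Int ~ Int
  unify Bool ~ Int
  FAIL: mismatch Bool ~ Int

Answer: 1.0.0 : false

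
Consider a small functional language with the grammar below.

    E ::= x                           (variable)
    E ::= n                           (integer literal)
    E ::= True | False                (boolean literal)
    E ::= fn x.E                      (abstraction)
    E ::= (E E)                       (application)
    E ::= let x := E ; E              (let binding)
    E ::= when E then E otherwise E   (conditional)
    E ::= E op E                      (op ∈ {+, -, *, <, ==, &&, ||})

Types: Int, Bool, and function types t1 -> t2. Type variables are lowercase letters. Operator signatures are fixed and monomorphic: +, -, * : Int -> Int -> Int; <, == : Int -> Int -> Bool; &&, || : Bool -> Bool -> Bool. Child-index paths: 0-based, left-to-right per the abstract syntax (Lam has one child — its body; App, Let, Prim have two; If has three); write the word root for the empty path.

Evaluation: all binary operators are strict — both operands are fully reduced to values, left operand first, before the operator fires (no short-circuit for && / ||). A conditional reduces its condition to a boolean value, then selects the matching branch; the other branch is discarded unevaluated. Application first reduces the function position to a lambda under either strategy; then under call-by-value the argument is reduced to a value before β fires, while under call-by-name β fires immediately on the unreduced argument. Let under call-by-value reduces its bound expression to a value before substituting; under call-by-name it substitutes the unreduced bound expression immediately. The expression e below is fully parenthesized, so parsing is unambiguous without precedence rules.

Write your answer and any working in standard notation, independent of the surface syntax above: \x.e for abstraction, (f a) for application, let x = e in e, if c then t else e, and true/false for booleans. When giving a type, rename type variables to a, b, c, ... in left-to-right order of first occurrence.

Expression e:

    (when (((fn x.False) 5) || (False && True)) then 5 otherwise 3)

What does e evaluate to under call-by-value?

Answer: 3

Trace:
step 0: (if (((\x.false) 5) || (false && true)) then 5 else 3)
step 1: [beta@0.0] (if (false || (false && true)) then 5 else 3)
step 2: [delta@0.1] (if (false || false) then 5 else 3)
step 3: [delta@0] (if false then 5 else 3)
step 4: [if@root] 3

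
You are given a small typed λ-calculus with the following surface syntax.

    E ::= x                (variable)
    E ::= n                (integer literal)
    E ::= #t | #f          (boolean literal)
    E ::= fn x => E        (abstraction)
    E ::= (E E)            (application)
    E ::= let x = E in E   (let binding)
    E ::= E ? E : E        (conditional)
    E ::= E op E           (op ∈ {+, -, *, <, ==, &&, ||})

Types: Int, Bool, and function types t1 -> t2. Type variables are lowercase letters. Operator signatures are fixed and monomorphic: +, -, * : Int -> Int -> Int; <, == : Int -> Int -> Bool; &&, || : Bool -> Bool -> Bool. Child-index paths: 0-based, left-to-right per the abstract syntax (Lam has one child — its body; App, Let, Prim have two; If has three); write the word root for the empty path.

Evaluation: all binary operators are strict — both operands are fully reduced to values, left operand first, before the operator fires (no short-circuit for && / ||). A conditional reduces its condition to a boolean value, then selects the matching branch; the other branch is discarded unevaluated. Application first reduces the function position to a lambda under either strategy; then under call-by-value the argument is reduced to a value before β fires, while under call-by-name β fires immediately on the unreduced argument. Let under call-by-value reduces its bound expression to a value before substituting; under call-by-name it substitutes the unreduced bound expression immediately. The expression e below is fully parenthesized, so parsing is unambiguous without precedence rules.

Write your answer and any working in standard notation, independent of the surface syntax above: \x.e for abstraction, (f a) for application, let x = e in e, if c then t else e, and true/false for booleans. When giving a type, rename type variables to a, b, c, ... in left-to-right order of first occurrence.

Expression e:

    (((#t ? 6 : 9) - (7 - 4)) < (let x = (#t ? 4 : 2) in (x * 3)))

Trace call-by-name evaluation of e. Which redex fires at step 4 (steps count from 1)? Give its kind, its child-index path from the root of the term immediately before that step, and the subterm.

Answer: let at 1 : (let x = (if true then 4 else 2) in (x * 3))

Derivation:
step 0: (((if true then 6 else 9) - (7 - 4)) < (let x = (if true then 4 else 2) in (x * 3)))
step 1: [if@0.0] ((6 - (7 - 4)) < (let x = (if true then 4 else 2) in (x * 3)))
step 2: [delta@0.1] ((6 - 3) < (let x = (if true then 4 else 2) in (x * 3)))
step 3: [delta@0] (3 < (let x = (if true then 4 else 2) in (x * 3)))
step 4: [let@1] (3 < ((if true then 4 else 2) * 3))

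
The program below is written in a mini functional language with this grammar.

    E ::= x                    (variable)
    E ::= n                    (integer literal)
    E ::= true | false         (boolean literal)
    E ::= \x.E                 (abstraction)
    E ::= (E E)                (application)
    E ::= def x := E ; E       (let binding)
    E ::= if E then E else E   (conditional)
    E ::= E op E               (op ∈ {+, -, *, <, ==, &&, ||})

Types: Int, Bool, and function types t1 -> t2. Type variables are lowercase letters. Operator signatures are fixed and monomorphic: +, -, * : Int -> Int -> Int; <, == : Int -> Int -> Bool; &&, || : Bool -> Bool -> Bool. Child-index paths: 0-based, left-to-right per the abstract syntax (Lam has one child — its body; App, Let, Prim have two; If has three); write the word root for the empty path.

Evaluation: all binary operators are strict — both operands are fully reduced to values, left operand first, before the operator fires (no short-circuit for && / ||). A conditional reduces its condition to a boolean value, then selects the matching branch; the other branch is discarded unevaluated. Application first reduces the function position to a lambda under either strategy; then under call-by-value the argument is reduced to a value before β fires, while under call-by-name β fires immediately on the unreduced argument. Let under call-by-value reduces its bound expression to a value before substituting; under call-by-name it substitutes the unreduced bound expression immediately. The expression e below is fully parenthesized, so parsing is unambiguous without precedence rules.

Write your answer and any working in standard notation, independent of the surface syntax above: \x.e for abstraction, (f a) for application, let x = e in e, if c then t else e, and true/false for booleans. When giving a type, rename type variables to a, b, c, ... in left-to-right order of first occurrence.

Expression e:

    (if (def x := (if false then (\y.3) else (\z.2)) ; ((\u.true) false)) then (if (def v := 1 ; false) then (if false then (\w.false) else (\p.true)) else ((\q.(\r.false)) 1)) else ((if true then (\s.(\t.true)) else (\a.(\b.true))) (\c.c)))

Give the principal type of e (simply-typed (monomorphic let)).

Answer: a -> Bool

Working:
  unify Bool ~ Bool
\y._ : a -> Int
\z._ : b -> Int
  unify a -> Int ~ b -> Int
  unify a ~ b
  unify Int ~ Int
let x : b -> Int
\u._ : c -> Bool
  unify c -> Bool ~ Bool -> d
  unify c ~ Bool
  unify Bool ~ d
_ _ : Bool
  unify Bool ~ Bool
let v : Int
  unify Bool ~ Bool
  unify Bool ~ Bool
\w._ : e -> Bool
\p._ : f -> Bool
  unify e -> Bool ~ f -> Bool
  unify e ~ f
  unify Bool ~ Bool
\r._ : h -> Bool
\q._ : g -> h -> Bool
  unify g -> h -> Bool ~ Int -> i
  unify g ~ Int
  unify h -> Bool ~ i
_ _ : h -> Bool
  unify f -> Bool ~ h -> Bool
  unify f ~ h
  unify Bool ~ Bool
  unify Bool ~ Bool
\t._ : k -> Bool
\s._ : j -> k -> Bool
\b._ : m -> Bool
\a._ : l -> m -> Bool
  unify j -> k -> Bool ~ l -> m -> Bool
  unify j ~ l
  unify k -> Bool ~ m -> Bool
  unify k ~ m
  unify Bool ~ Bool
c : n
\c._ : n -> n
  unify l -> m -> Bool ~ (n -> n) -> o
  unify l ~ n -> n
  unify m -> Bool ~ o
_ _ : m -> Bool
  unify h -> Bool ~ m -> Bool
  unify h ~ m
  unify Bool ~ Bool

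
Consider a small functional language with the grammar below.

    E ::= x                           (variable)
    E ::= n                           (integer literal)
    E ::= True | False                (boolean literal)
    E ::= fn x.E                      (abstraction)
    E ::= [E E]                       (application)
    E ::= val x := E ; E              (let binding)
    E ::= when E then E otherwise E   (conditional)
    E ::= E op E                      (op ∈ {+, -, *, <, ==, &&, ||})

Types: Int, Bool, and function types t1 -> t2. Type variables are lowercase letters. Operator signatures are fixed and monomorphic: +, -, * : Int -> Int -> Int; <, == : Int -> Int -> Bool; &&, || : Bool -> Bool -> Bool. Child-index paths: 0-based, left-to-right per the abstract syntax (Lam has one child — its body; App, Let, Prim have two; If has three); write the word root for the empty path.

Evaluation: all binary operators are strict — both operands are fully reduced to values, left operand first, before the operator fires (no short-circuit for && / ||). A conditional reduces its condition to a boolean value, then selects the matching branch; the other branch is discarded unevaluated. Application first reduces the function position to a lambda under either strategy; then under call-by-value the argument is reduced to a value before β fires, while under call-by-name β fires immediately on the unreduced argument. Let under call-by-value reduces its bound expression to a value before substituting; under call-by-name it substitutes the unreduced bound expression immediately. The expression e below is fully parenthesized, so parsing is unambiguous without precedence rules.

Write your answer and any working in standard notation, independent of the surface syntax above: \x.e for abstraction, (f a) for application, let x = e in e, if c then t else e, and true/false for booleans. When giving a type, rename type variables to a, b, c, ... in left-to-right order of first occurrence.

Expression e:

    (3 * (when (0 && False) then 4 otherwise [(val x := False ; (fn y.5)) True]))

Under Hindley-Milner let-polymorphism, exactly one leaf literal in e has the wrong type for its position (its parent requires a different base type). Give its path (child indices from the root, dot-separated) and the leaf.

Answer: 1.0.0 : 0

Trace:
  unify Int ~ Int
  unify Int ~ Bool
  FAIL: mismatch Int ~ Bool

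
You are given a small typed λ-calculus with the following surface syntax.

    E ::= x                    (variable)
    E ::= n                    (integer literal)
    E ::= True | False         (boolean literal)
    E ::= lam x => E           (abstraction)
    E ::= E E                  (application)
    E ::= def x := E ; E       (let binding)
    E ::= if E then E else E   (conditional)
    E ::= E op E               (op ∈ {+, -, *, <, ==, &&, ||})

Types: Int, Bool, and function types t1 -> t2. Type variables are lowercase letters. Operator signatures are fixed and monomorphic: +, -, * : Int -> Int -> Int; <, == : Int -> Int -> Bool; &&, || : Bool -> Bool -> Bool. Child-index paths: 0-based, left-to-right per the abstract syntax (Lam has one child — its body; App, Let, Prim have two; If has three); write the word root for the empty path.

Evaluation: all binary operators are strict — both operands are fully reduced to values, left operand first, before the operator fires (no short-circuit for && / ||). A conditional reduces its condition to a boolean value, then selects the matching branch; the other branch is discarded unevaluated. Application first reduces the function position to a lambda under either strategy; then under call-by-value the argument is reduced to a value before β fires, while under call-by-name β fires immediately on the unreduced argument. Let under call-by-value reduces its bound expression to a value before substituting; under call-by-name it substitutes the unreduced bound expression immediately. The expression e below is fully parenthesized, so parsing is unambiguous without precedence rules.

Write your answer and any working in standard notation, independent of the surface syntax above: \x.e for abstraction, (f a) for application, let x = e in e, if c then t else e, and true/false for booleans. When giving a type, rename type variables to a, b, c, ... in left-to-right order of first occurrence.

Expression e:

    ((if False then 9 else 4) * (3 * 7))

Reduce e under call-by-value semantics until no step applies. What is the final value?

Working:
step 0: ((if false then 9 else 4) * (3 * 7))
step 1: [if@0] (4 * (3 * 7))
step 2: [delta@1] (4 * 21)
step 3: [delta@root] 84

Answer: 84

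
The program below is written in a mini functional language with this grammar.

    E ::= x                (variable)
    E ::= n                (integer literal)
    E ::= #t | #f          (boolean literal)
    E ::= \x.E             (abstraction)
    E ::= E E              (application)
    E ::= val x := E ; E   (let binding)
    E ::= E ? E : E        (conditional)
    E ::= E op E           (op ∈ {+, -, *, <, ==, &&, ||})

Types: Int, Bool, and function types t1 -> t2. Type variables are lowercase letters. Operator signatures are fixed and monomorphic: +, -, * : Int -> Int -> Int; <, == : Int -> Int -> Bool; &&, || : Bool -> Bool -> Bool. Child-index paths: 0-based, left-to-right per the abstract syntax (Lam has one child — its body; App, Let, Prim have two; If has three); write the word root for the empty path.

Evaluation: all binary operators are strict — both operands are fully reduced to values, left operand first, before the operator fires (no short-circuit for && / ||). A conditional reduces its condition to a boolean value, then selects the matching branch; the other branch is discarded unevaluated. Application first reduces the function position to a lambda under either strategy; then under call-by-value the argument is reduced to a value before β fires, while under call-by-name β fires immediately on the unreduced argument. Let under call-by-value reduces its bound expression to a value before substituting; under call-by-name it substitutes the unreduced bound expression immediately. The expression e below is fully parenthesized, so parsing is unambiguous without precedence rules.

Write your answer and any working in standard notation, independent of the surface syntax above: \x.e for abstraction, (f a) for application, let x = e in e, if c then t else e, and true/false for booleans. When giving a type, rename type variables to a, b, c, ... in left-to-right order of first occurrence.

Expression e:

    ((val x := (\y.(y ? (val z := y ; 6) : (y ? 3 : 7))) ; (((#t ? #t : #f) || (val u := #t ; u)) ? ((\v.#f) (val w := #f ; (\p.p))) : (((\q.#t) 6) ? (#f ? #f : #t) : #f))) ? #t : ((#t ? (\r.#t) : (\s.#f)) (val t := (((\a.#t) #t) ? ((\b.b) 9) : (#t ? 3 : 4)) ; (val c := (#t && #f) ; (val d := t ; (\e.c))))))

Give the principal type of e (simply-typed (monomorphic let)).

Answer: Bool

Derivation:
y : a
  unify a ~ Bool
y : Bool
let z : Bool
y : Bool
  unify Bool ~ Bool
  unify Int ~ Int
  unify Int ~ Int
\y._ : Bool -> Int
let x : Bool -> Int
  unify Bool ~ Bool
  unify Bool ~ Bool
  unify Bool ~ Bool
let u : Bool
u : Bool
  unify Bool ~ Bool
  unify Bool ~ Bool
\v._ : b -> Bool
let w : Bool
p : c
\p._ : c -> c
  unify b -> Bool ~ (c -> c) -> d
  unify b ~ c -> c
  unify Bool ~ d
_ _ : Bool
\q._ : e -> Bool
  unify e -> Bool ~ Int -> f
  unify e ~ Int
  unify Bool ~ f
_ _ : Bool
  unify Bool ~ Bool
  unify Bool ~ Bool
  unify Bool ~ Bool
  unify Bool ~ Bool
  unify Bool ~ Bool
  unify Bool ~ Bool
  unify Bool ~ Bool
\r._ : g -> Bool
\s._ : h -> Bool
  unify g -> Bool ~ h -> Bool
  unify g ~ h
  unify Bool ~ Bool
\a._ : i -> Bool
  unify i -> Bool ~ Bool -> j
  unify i ~ Bool
  unify Bool ~ j
_ _ : Bool
  unify Bool ~ Bool
b : k
\b._ : k -> k
  unify k -> k ~ Int -> l
  unify k ~ Int
  unify Int ~ l
_ _ : Int
  unify Bool ~ Bool
  unify Int ~ Int
  unify Int ~ Int
let t : Int
  unify Bool ~ Bool
  unify Bool ~ Bool
let c : Bool
t : Int
let d : Int
c : Bool
\e._ : m -> Bool
  unify h -> Bool ~ (m -> Bool) -> n
  unify h ~ m -> Bool
  unify Bool ~ n
_ _ : Bool
  unify Bool ~ Bool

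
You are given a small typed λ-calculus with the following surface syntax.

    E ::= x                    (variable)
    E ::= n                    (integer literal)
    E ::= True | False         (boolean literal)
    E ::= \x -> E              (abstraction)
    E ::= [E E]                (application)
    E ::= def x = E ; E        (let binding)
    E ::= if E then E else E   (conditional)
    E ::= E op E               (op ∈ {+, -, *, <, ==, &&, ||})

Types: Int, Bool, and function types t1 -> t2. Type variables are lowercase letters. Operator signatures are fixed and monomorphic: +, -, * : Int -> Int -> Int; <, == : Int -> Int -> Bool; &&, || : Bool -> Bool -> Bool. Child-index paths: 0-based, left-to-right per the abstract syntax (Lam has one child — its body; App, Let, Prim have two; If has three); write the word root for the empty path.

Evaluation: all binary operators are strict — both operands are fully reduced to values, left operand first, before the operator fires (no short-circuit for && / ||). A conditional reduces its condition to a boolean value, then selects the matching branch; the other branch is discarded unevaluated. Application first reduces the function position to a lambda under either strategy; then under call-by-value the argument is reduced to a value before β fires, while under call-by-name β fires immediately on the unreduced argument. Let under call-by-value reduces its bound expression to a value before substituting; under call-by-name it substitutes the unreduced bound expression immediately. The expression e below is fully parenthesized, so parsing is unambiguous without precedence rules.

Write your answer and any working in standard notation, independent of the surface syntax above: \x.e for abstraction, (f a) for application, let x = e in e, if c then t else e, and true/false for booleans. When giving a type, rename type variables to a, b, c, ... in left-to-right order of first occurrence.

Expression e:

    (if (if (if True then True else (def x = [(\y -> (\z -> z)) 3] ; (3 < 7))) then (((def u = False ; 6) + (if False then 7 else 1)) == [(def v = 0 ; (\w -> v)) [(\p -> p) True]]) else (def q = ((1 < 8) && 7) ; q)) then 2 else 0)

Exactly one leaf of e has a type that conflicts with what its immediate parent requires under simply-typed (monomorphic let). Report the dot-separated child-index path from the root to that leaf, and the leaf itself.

Answer: 0.2.0.1 : 7

Working:
  unify Bool ~ Bool
z : b
\z._ : b -> b
\y._ : a -> b -> b
  unify a -> b -> b ~ Int -> c
  unify a ~ Int
  unify b -> b ~ c
_ _ : b -> b
let x : b -> b
  unify Int ~ Int
  unify Int ~ Int
  unify Bool ~ Bool
  unify Bool ~ Bool
let u : Bool
  unify Int ~ Int
  unify Bool ~ Bool
  unify Int ~ Int
  unify Int ~ Int
  unify Int ~ Int
let v : Int
v : Int
\w._ : d -> Int
p : e
\p._ : e -> e
  unify e -> e ~ Bool -> f
  unify e ~ Bool
  unify Bool ~ f
_ _ : Bool
  unify d -> Int ~ Bool -> g
  unify d ~ Bool
  unify Int ~ g
_ _ : Int
  unify Int ~ Int
  unify Int ~ Int
  unify Int ~ Int
  unify Bool ~ Bool
  unify Int ~ Bool
  FAIL: mismatch Int ~ Bool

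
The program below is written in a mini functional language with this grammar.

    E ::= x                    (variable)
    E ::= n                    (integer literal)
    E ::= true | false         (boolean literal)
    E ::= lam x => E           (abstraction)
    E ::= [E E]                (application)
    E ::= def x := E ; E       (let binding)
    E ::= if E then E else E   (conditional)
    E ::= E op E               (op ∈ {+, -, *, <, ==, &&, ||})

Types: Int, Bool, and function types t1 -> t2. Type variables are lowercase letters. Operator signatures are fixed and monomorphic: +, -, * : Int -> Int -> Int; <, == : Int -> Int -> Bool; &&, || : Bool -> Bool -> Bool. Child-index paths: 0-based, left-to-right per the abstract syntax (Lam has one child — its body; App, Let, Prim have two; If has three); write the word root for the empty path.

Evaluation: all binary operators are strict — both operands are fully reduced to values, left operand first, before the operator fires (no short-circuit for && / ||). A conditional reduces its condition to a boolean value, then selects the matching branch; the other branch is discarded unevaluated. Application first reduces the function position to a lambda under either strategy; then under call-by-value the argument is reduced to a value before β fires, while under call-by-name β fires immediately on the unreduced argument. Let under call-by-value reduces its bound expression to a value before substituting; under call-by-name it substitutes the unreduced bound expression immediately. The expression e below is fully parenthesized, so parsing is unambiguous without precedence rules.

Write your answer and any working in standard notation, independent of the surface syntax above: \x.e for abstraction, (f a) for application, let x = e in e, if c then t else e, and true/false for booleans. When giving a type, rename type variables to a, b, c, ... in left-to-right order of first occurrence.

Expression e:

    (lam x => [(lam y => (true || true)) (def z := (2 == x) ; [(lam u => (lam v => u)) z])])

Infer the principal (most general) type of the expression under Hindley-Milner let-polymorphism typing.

Derivation:
  unify Bool ~ Bool
  unify Bool ~ Bool
\y._ : b -> Bool
  unify Int ~ Int
x : a
  unify a ~ Int
let z : Bool
u : c
\v._ : d -> c
\u._ : c -> d -> c
z : Bool
  unify c -> d -> c ~ Bool -> e
  unify c ~ Bool
  unify d -> Bool ~ e
_ _ : d -> Bool
  unify b -> Bool ~ (d -> Bool) -> f
  unify b ~ d -> Bool
  unify Bool ~ f
_ _ : Bool
\x._ : Int -> Bool

Answer: Int -> Bool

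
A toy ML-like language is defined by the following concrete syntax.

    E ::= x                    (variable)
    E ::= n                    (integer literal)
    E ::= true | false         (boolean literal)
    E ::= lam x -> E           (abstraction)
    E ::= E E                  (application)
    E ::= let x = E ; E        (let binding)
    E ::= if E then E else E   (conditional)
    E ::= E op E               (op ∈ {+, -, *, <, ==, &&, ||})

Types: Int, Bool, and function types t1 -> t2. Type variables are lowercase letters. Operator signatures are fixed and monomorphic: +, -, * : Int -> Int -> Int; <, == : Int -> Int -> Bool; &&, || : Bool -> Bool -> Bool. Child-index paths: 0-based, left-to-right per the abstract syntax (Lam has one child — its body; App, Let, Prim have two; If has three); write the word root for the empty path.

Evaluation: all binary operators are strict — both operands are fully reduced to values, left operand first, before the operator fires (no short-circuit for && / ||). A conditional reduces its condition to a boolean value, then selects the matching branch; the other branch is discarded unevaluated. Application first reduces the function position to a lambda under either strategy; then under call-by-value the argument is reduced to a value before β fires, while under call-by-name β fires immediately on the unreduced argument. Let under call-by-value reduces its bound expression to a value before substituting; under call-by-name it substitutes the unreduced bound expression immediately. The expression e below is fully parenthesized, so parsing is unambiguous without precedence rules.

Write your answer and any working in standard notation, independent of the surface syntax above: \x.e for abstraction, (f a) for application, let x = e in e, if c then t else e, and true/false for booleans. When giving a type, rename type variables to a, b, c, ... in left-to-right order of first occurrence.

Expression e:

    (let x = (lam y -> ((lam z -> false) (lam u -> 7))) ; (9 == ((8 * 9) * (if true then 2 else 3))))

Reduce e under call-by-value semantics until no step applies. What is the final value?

Answer: false

Working:
step 0: (let x = (\y.((\z.false) (\u.7))) in (9 == ((8 * 9) * (if true then 2 else 3))))
step 1: [let@root] (9 == ((8 * 9) * (if true then 2 else 3)))
step 2: [delta@1.0] (9 == (72 * (if true then 2 else 3)))
step 3: [if@1.1] (9 == (72 * 2))
step 4: [delta@1] (9 == 144)
step 5: [delta@root] false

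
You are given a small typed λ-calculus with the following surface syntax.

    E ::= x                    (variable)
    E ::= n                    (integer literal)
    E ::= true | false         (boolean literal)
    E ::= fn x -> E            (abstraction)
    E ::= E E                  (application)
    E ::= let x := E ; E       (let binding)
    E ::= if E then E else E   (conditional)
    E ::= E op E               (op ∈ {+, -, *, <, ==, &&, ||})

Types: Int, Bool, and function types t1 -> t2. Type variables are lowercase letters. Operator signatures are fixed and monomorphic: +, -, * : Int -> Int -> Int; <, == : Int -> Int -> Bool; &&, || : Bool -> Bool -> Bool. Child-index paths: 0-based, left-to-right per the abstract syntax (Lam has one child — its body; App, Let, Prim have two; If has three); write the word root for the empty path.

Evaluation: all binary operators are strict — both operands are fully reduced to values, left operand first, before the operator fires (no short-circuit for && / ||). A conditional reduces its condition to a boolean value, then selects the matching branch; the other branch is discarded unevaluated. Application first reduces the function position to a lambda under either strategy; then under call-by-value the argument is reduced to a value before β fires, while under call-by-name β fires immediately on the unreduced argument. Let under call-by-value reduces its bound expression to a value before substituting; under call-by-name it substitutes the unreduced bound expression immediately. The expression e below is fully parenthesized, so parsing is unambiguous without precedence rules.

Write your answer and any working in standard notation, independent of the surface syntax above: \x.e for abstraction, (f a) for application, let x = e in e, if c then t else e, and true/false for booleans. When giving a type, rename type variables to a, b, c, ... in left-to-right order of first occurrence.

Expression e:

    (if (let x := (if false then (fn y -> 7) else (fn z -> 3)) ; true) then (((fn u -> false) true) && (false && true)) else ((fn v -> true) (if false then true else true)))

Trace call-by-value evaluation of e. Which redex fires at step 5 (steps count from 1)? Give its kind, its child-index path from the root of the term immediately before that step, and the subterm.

Answer: delta at 1 : (false && true)

Working:
step 0: (if (let x = (if false then (\y.7) else (\z.3)) in true) then (((\u.false) true) && (false && true)) else ((\v.true) (if false then true else true)))
step 1: [if@0.0] (if (let x = (\z.3) in true) then (((\u.false) true) && (false && true)) else ((\v.true) (if false then true else true)))
step 2: [let@0] (if true then (((\u.false) true) && (false && true)) else ((\v.true) (if false then true else true)))
step 3: [if@root] (((\u.false) true) && (false && true))
step 4: [beta@0] (false && (false && true))
step 5: [delta@1] (false && false)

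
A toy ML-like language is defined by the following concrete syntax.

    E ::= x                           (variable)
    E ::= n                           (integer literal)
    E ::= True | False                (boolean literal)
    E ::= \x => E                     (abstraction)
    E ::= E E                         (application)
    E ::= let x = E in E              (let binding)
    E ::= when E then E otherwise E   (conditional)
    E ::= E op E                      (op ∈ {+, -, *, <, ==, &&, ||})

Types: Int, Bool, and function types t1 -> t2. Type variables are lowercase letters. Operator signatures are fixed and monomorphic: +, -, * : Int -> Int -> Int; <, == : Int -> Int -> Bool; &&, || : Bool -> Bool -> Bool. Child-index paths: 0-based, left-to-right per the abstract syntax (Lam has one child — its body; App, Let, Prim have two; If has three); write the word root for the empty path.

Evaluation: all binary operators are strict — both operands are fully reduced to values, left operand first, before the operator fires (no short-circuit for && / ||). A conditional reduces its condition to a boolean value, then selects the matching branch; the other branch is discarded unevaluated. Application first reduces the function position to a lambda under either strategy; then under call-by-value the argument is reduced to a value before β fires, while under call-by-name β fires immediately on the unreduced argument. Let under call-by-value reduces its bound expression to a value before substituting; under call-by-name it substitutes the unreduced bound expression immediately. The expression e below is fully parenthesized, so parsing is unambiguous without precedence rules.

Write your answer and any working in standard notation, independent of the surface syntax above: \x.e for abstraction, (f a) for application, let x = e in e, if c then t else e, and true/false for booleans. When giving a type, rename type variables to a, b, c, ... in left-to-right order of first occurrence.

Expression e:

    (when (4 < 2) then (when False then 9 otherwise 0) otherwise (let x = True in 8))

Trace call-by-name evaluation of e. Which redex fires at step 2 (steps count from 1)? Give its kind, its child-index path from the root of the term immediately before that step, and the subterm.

Answer: if at root : (if false then (if false then 9 else 0) else (let x = true in 8))

Working:
step 0: (if (4 < 2) then (if false then 9 else 0) else (let x = true in 8))
step 1: [delta@0] (if false then (if false then 9 else 0) else (let x = true in 8))
step 2: [if@root] (let x = true in 8)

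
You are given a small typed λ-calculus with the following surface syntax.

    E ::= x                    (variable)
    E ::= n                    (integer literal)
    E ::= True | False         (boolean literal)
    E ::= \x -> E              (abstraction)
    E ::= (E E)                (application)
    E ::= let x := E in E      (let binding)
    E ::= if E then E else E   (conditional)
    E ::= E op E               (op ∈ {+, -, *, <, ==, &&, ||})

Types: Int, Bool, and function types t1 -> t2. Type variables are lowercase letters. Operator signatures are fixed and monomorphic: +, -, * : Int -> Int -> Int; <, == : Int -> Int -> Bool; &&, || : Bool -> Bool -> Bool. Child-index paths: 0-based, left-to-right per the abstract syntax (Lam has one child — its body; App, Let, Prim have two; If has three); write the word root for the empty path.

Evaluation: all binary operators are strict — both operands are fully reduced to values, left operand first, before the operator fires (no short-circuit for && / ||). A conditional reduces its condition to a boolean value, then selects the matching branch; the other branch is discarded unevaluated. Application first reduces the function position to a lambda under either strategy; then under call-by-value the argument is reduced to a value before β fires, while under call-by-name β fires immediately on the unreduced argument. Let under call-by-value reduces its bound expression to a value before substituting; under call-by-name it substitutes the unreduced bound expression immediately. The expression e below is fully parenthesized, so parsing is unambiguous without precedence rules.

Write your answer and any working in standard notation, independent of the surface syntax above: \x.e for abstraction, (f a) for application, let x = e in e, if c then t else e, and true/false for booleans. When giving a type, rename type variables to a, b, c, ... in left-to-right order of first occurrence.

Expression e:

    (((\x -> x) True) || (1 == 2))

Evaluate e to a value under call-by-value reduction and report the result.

Working:
step 0: (((\x.x) true) || (1 == 2))
step 1: [beta@0] (true || (1 == 2))
step 2: [delta@1] (true || false)
step 3: [delta@root] true

Answer: true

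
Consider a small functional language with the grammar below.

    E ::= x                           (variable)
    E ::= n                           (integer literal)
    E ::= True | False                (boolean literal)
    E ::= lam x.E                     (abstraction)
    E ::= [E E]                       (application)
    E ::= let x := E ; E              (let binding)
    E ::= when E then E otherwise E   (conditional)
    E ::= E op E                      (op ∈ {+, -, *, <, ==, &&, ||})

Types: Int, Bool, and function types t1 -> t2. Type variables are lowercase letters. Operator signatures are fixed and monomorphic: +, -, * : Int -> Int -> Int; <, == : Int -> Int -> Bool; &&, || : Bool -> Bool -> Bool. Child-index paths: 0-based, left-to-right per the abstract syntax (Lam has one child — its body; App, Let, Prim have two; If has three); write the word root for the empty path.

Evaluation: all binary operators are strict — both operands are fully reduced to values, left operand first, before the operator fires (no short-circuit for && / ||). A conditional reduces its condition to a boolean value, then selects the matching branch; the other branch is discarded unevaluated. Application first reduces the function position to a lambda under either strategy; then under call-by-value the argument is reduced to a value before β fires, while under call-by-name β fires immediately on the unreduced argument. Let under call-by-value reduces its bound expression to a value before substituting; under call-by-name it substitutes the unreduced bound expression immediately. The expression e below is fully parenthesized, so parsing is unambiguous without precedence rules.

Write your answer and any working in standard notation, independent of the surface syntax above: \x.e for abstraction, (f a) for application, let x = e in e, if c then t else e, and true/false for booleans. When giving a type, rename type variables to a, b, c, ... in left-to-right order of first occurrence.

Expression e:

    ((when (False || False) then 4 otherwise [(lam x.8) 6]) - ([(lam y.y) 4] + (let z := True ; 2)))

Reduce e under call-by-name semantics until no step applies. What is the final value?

Answer: 2

Trace:
step 0: ((if (false || false) then 4 else ((\x.8) 6)) - (((\y.y) 4) + (let z = true in 2)))
step 1: [delta@0.0] ((if false then 4 else ((\x.8) 6)) - (((\y.y) 4) + (let z = true in 2)))
step 2: [if@0] (((\x.8) 6) - (((\y.y) 4) + (let z = true in 2)))
step 3: [beta@0] (8 - (((\y.y) 4) + (let z = true in 2)))
step 4: [beta@1.0] (8 - (4 + (let z = true in 2)))
step 5: [let@1.1] (8 - (4 + 2))
step 6: [delta@1] (8 - 6)
step 7: [delta@root] 2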